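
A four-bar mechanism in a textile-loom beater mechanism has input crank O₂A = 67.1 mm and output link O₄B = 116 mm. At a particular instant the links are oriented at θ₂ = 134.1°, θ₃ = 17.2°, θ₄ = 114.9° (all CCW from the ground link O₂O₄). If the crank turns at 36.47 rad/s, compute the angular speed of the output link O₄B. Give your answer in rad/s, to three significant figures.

19.0

ω₂ = 36.47 rad/s
Differentiating the loop-closure r₂e^{iθ₂}+r₃e^{iθ₃}=r₁+r₄e^{iθ₄} gives r₂ω₂e^{iθ₂}+r₃ω₃e^{iθ₃}=r₄ω₄e^{iθ₄}.
Eliminating the other unknown: ω₄ = r₂ω₂ sin(θ₂−θ₃) / [r₄ sin(θ₄−θ₃)].
Numerator sine = +0.89180; denominator sine = +0.99098.
Result = 0.0671·36.47·(+0.89180) / (0.116·(+0.99098)) = +18.985 rad/s; magnitude 18.985 rad/s.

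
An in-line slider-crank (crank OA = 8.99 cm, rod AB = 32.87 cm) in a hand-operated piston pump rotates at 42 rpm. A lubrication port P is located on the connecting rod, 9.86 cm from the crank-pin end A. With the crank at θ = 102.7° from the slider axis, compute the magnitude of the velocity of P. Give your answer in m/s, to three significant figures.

0.383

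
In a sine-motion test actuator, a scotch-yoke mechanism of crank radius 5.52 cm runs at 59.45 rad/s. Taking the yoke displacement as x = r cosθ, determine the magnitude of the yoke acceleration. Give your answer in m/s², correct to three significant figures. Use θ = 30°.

169

ω = 59.45 rad/s
x = r cosθ ⇒ ẍ = −rω² cosθ (ω constant).
|a| = rω²|cosθ| = 0.0552·(59.45)²·|cos 30°| = 168.96 m/s².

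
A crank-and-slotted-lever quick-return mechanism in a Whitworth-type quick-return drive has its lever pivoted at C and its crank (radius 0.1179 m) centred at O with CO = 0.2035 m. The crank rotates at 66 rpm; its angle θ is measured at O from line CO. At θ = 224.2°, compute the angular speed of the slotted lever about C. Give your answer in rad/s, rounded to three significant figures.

ω = 6.912 rad/s (from 66 rpm).
Crank pin A relative to C: A = (d + r cosθ, r sinθ); lever angle φ = atan2(r sinθ, d + r cosθ).
Differentiating tanφ: φ̇ = rω(d cosθ + r)/(d² + r² + 2dr cosθ).
d² + r² + 2dr cosθ = |CA|² = 0.0209115 m²;  d cosθ + r = -0.027991 m.
|ω_lever| = |0.1179·6.912·-0.027991| / 0.0209115 = 1.0907 rad/s.

1.09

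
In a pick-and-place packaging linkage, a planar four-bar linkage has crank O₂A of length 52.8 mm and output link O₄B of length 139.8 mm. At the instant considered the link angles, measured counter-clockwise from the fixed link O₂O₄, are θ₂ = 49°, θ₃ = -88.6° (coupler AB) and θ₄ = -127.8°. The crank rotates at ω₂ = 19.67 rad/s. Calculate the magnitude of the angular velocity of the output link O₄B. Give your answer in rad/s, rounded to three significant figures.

7.93

ω₂ = 19.67 rad/s
Differentiating the loop-closure r₂e^{iθ₂}+r₃e^{iθ₃}=r₁+r₄e^{iθ₄} gives r₂ω₂e^{iθ₂}+r₃ω₃e^{iθ₃}=r₄ω₄e^{iθ₄}.
Eliminating the other unknown: ω₄ = r₂ω₂ sin(θ₂−θ₃) / [r₄ sin(θ₄−θ₃)].
Numerator sine = +0.67430; denominator sine = -0.63203.
Result = 0.0528·19.67·(+0.67430) / (0.1398·(-0.63203)) = -7.9259 rad/s; magnitude 7.9259 rad/s.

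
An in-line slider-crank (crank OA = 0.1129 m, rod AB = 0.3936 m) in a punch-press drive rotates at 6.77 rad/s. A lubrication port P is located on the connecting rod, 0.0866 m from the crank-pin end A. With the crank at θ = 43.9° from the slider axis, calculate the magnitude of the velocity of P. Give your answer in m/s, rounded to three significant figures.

ω = 6.77 rad/s.  Crank-pin speed |V_A| = rω = 0.76433 m/s, perpendicular to OA.
Rod angle: sinφ = −(r/L) sinθ ⇒ φ = -11.472°; ω_rod = −rω cosθ/√(L²−r²sin²θ) = -1.4278 rad/s.
V_P = V_A + ω_rod × AP, with AP = 0.0866 m along the rod.
Components: V_Px = −rω sinθ − a·ω_rod·sinφ = -0.55458 m/s;  V_Py = rω cosθ + a·ω_rod·cosφ = +0.42957 m/s.
|V_P| = √(V_Px² + V_Py²) = 0.70149 m/s.

0.701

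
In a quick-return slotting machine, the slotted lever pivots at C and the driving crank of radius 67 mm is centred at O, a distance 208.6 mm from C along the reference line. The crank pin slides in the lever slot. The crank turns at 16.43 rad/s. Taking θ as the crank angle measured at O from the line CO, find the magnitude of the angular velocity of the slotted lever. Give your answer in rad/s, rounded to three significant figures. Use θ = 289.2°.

ω = 16.43 rad/s
Crank pin A relative to C: A = (d + r cosθ, r sinθ); lever angle φ = atan2(r sinθ, d + r cosθ).
Differentiating tanφ: φ̇ = rω(d cosθ + r)/(d² + r² + 2dr cosθ).
d² + r² + 2dr cosθ = |CA|² = 0.0571956 m²;  d cosθ + r = +0.1356 m.
|ω_lever| = |0.067·16.43·+0.1356| / 0.0571956 = 2.6098 rad/s.

2.61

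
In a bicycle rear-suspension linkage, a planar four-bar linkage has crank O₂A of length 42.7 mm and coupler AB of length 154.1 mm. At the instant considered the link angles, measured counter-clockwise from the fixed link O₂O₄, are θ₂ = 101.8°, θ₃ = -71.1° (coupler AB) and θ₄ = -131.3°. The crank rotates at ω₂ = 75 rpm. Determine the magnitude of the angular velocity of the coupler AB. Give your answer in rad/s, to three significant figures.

ω₂ = 7.854 rad/s (from 75 rpm).
Differentiating the loop-closure r₂e^{iθ₂}+r₃e^{iθ₃}=r₁+r₄e^{iθ₄} gives r₂ω₂e^{iθ₂}+r₃ω₃e^{iθ₃}=r₄ω₄e^{iθ₄}.
Eliminating the other unknown: ω₃ = r₂ω₂ sin(θ₄−θ₂) / [r₃ sin(θ₃−θ₄)].
Numerator sine = +0.79968; denominator sine = +0.86777.
Result = 0.0427·7.854·(+0.79968) / (0.1541·(+0.86777)) = +2.0055 rad/s; magnitude 2.0055 rad/s.

2.01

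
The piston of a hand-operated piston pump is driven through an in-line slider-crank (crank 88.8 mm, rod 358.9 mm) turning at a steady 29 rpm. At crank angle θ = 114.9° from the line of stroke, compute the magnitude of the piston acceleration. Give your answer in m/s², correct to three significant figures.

0.477

ω = 2π·29/60 = 3.037 rad/s
x(θ) = r cosθ + √(L² − r² sin²θ); with ω constant, a = ω²·d²x/dθ².
d²x/dθ² = −r cosθ − r²(cos2θ)/√u − r⁴ sin²2θ/(4u^{3/2}),  u = L² − r² sin²θ = 0.122322 m².
Substituting r = 0.0888 m, L = 0.3589 m, θ = 114.9°: d²x/dθ² = +0.051729 m.
a = ω²·d²x/dθ² = (3.037)²·(+0.051729) = +0.47707 m/s²;  |a| = 0.47707 m/s².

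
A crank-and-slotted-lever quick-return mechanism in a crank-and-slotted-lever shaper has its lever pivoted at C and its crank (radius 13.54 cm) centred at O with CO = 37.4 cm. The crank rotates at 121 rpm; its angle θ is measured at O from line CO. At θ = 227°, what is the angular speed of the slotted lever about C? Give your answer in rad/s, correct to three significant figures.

ω = 12.67 rad/s (from 121 rpm).
Crank pin A relative to C: A = (d + r cosθ, r sinθ); lever angle φ = atan2(r sinθ, d + r cosθ).
Differentiating tanφ: φ̇ = rω(d cosθ + r)/(d² + r² + 2dr cosθ).
d² + r² + 2dr cosθ = |CA|² = 0.0891369 m²;  d cosθ + r = -0.11967 m.
|ω_lever| = |0.1354·12.67·-0.11967| / 0.0891369 = 2.3033 rad/s.

2.30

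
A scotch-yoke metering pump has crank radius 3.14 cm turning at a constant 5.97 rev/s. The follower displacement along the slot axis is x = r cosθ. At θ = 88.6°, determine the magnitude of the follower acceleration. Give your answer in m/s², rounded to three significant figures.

1.08

ω = 37.51 rad/s (from 5.97 rev/s).
x = r cosθ ⇒ ẍ = −rω² cosθ (ω constant).
|a| = rω²|cosθ| = 0.0314·(37.51)²·|cos 88.6°| = 1.0794 m/s².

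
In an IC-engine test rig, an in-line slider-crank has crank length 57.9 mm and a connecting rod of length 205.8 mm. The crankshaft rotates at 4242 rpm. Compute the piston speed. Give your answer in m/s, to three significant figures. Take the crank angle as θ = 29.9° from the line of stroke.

16.0

ω = 2π·4242/60 = 444.2 rad/s
For an in-line slider-crank, x = r cosθ + √(L² − r² sin²θ), so v = −rω sinθ·[1 + r cosθ/√(L² − r² sin²θ)].
With r = 0.0579 m, L = 0.2058 m, θ = 29.9°: √(L² − r² sin²θ) = 0.20377 m.
v = −0.0579·444.2·0.49849·[1 + 0.0579·0.86690/0.20377] = -15.98 m/s.
|v| = 15.98 m/s.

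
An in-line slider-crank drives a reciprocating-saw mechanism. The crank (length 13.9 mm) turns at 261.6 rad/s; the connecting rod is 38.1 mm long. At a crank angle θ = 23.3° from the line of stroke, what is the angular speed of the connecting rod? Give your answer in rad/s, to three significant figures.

88.6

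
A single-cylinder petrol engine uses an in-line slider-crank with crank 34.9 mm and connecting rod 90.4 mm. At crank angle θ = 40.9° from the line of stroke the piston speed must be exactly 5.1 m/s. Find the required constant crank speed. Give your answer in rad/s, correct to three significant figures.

171

For an in-line slider-crank, |v_piston| = rω|sinθ|·[1 + r cosθ/√(L² − r² sin²θ)].
With r = 0.0349 m, L = 0.0904 m, θ = 40.9°: the bracketed kinematic factor |dx/dθ| = 0.029742 m.
ω = v/|dx/dθ| = 5.1/0.029742 = 171.47 rad/s.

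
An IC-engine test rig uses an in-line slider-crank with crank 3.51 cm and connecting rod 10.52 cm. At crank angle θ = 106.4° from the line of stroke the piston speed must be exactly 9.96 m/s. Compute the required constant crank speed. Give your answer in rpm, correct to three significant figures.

3140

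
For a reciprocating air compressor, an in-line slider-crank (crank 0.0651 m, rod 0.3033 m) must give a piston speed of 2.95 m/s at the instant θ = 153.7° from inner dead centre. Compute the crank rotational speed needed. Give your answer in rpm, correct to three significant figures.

For an in-line slider-crank, |v_piston| = rω|sinθ|·[1 + r cosθ/√(L² − r² sin²θ)].
With r = 0.0651 m, L = 0.3033 m, θ = 153.7°: the bracketed kinematic factor |dx/dθ| = 0.023268 m.
ω = v/|dx/dθ| = 2.95/0.023268 = 126.78 rad/s.
N = 60ω/(2π) = 1210.7 rpm.

1210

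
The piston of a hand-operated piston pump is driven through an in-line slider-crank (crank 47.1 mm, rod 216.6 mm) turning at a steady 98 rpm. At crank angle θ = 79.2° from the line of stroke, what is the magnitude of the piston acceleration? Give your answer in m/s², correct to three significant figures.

0.0953

ω = 2π·98/60 = 10.26 rad/s
x(θ) = r cosθ + √(L² − r² sin²θ); with ω constant, a = ω²·d²x/dθ².
d²x/dθ² = −r cosθ − r²(cos2θ)/√u − r⁴ sin²2θ/(4u^{3/2}),  u = L² − r² sin²θ = 0.044775 m².
Substituting r = 0.0471 m, L = 0.2166 m, θ = 79.2°: d²x/dθ² = +0.00090445 m.
a = ω²·d²x/dθ² = (10.26)²·(+0.00090445) = +0.095256 m/s²;  |a| = 0.095256 m/s².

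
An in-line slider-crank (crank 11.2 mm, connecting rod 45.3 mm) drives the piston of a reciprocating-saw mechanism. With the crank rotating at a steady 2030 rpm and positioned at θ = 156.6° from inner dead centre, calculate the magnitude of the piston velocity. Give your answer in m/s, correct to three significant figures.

ω = 2π·2030/60 = 212.6 rad/s
For an in-line slider-crank, x = r cosθ + √(L² − r² sin²θ), so v = −rω sinθ·[1 + r cosθ/√(L² − r² sin²θ)].
With r = 0.0112 m, L = 0.0453 m, θ = 156.6°: √(L² − r² sin²θ) = 0.045081 m.
v = −0.0112·212.6·0.39715·[1 + 0.0112·-0.91775/0.045081] = -0.72997 m/s.
|v| = 0.72997 m/s.

0.730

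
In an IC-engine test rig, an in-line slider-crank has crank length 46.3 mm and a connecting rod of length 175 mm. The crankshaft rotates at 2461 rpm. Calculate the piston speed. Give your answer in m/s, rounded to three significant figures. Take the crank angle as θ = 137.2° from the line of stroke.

6.51

ω = 2π·2461/60 = 257.7 rad/s
For an in-line slider-crank, x = r cosθ + √(L² − r² sin²θ), so v = −rω sinθ·[1 + r cosθ/√(L² − r² sin²θ)].
With r = 0.0463 m, L = 0.175 m, θ = 137.2°: √(L² − r² sin²θ) = 0.17215 m.
v = −0.0463·257.7·0.67944·[1 + 0.0463·-0.73373/0.17215] = -6.5074 m/s.
|v| = 6.5074 m/s.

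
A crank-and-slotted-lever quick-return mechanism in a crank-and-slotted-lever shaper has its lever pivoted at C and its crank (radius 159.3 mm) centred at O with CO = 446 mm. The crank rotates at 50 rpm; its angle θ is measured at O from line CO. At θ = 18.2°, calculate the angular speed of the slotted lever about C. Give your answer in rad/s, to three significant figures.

ω = 5.236 rad/s (from 50 rpm).
Crank pin A relative to C: A = (d + r cosθ, r sinθ); lever angle φ = atan2(r sinθ, d + r cosθ).
Differentiating tanφ: φ̇ = rω(d cosθ + r)/(d² + r² + 2dr cosθ).
d² + r² + 2dr cosθ = |CA|² = 0.359279 m²;  d cosθ + r = +0.58299 m.
|ω_lever| = |0.1593·5.236·+0.58299| / 0.359279 = 1.3534 rad/s.

1.35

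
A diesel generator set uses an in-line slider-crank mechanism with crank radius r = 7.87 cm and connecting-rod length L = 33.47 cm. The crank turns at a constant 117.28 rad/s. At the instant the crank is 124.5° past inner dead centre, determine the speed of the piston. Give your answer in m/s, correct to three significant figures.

ω = 117.3 rad/s
For an in-line slider-crank, x = r cosθ + √(L² − r² sin²θ), so v = −rω sinθ·[1 + r cosθ/√(L² − r² sin²θ)].
With r = 0.0787 m, L = 0.3347 m, θ = 124.5°: √(L² − r² sin²θ) = 0.32836 m.
v = −0.0787·117.3·0.82413·[1 + 0.0787·-0.56641/0.32836] = -6.574 m/s.
|v| = 6.574 m/s.

6.57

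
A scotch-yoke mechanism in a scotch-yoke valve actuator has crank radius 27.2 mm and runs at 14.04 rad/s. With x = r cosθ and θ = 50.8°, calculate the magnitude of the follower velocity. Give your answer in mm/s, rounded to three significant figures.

296

ω = 14.04 rad/s
x = r cosθ ⇒ ẋ = −rω sinθ.
|v| = rω|sinθ| = 0.0272·14.04·|sin 50.8°| = 0.29594 m/s = 295.94 mm/s.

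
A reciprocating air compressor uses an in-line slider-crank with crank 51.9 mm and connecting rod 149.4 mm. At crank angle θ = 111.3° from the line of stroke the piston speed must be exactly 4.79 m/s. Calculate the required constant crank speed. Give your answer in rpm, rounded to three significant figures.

1090

For an in-line slider-crank, |v_piston| = rω|sinθ|·[1 + r cosθ/√(L² − r² sin²θ)].
With r = 0.0519 m, L = 0.1494 m, θ = 111.3°: the bracketed kinematic factor |dx/dθ| = 0.041906 m.
ω = v/|dx/dθ| = 4.79/0.041906 = 114.3 rad/s.
N = 60ω/(2π) = 1091.5 rpm.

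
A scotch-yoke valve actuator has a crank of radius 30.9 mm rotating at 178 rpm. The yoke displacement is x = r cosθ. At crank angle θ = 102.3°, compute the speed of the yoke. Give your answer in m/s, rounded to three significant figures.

0.563

ω = 18.64 rad/s (from 178 rpm).
x = r cosθ ⇒ ẋ = −rω sinθ.
|v| = rω|sinθ| = 0.0309·18.64·|sin 102.3°| = 0.56276 m/s.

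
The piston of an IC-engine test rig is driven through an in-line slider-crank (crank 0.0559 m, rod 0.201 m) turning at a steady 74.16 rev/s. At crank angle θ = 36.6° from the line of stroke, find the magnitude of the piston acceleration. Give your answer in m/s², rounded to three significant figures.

10800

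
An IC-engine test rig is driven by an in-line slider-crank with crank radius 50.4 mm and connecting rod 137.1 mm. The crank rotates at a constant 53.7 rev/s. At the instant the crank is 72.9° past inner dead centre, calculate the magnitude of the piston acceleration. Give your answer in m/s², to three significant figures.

ω = 2π·53.7 = 337.4 rad/s
x(θ) = r cosθ + √(L² − r² sin²θ); with ω constant, a = ω²·d²x/dθ².
d²x/dθ² = −r cosθ − r²(cos2θ)/√u − r⁴ sin²2θ/(4u^{3/2}),  u = L² − r² sin²θ = 0.0164759 m².
Substituting r = 0.0504 m, L = 0.1371 m, θ = 72.9°: d²x/dθ² = +0.001307 m.
a = ω²·d²x/dθ² = (337.4)²·(+0.001307) = +148.79 m/s²;  |a| = 148.79 m/s².

149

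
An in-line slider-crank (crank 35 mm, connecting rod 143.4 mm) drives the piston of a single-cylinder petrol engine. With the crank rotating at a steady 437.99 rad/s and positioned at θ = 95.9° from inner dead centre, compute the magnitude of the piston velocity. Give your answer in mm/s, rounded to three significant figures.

14900

ω = 438 rad/s
For an in-line slider-crank, x = r cosθ + √(L² − r² sin²θ), so v = −rω sinθ·[1 + r cosθ/√(L² − r² sin²θ)].
With r = 0.035 m, L = 0.1434 m, θ = 95.9°: √(L² − r² sin²θ) = 0.13911 m.
v = −0.035·438·0.99470·[1 + 0.035·-0.10279/0.13911] = -14.854 m/s.
|v| = 14.854 m/s = 14854 mm/s.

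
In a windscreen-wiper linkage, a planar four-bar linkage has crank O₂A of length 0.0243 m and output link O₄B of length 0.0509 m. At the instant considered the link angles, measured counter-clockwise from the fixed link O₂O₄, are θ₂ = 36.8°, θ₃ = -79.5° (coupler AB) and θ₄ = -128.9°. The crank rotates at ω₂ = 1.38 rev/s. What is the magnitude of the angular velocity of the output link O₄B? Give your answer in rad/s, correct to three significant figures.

4.89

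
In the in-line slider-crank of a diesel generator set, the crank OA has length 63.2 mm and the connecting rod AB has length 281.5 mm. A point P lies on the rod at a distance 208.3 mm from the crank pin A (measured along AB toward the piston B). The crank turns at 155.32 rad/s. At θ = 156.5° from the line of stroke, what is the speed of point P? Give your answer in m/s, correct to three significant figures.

4.06

ω = 155.3 rad/s.  Crank-pin speed |V_A| = rω = 9.8162 m/s, perpendicular to OA.
Rod angle: sinφ = −(r/L) sinθ ⇒ φ = -5.136°; ω_rod = −rω cosθ/√(L²−r²sin²θ) = +32.108 rad/s.
V_P = V_A + ω_rod × AP, with AP = 0.2083 m along the rod.
Components: V_Px = −rω sinθ − a·ω_rod·sinφ = -3.3155 m/s;  V_Py = rω cosθ + a·ω_rod·cosφ = -2.3409 m/s.
|V_P| = √(V_Px² + V_Py²) = 4.0586 m/s.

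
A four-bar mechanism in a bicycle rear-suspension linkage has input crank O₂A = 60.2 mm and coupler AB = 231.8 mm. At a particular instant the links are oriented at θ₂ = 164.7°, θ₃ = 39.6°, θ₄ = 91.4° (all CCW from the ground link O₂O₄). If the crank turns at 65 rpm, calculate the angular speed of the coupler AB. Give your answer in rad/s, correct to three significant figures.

ω₂ = 6.807 rad/s (from 65 rpm).
Differentiating the loop-closure r₂e^{iθ₂}+r₃e^{iθ₃}=r₁+r₄e^{iθ₄} gives r₂ω₂e^{iθ₂}+r₃ω₃e^{iθ₃}=r₄ω₄e^{iθ₄}.
Eliminating the other unknown: ω₃ = r₂ω₂ sin(θ₄−θ₂) / [r₃ sin(θ₃−θ₄)].
Numerator sine = -0.95782; denominator sine = -0.78586.
Result = 0.0602·6.807·(-0.95782) / (0.2318·(-0.78586)) = +2.1546 rad/s; magnitude 2.1546 rad/s.

2.15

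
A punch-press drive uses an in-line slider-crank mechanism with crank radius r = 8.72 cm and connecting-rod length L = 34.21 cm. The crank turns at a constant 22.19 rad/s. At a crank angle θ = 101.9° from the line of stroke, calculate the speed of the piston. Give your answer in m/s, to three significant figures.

ω = 22.19 rad/s
For an in-line slider-crank, x = r cosθ + √(L² − r² sin²θ), so v = −rω sinθ·[1 + r cosθ/√(L² − r² sin²θ)].
With r = 0.0872 m, L = 0.3421 m, θ = 101.9°: √(L² − r² sin²θ) = 0.33129 m.
v = −0.0872·22.19·0.97851·[1 + 0.0872·-0.20620/0.33129] = -1.7906 m/s.
|v| = 1.7906 m/s.

1.79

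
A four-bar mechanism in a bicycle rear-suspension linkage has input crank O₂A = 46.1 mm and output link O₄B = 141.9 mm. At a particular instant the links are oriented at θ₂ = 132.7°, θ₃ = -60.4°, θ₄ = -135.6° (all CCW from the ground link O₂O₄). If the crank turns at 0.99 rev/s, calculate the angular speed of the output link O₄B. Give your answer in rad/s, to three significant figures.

0.474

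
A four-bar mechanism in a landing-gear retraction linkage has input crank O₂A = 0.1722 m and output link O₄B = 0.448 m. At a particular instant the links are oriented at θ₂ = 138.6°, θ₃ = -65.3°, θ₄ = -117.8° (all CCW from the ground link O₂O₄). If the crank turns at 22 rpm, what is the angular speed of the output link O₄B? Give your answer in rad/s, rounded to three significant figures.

ω₂ = 2.304 rad/s (from 22 rpm).
Differentiating the loop-closure r₂e^{iθ₂}+r₃e^{iθ₃}=r₁+r₄e^{iθ₄} gives r₂ω₂e^{iθ₂}+r₃ω₃e^{iθ₃}=r₄ω₄e^{iθ₄}.
Eliminating the other unknown: ω₄ = r₂ω₂ sin(θ₂−θ₃) / [r₄ sin(θ₄−θ₃)].
Numerator sine = -0.40514; denominator sine = -0.79335.
Result = 0.1722·2.304·(-0.40514) / (0.448·(-0.79335)) = +0.45222 rad/s; magnitude 0.45222 rad/s.

0.452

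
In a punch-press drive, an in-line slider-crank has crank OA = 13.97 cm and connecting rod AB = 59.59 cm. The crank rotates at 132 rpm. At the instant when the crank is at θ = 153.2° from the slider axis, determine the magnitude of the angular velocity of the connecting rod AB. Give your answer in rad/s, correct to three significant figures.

ω = 13.82 rad/s (converted from 132 rpm).
The rod makes angle φ with the slider axis where L sinφ = r sinθ; differentiating, L cosφ·φ̇ = r ω cosθ.
L cosφ = √(L² − r² sin²θ) = 0.59256 m.
|ω_rod| = r ω |cosθ| / √(L² − r² sin²θ) = 0.1397·13.82·0.89259/0.59256 = 2.9088 rad/s.

2.91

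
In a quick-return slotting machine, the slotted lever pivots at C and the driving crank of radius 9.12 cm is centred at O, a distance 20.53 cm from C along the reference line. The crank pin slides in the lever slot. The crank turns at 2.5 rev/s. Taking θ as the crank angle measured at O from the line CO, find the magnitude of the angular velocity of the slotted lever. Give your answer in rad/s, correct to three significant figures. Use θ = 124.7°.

1.26

ω = 15.71 rad/s (from 2.5 rev/s).
Crank pin A relative to C: A = (d + r cosθ, r sinθ); lever angle φ = atan2(r sinθ, d + r cosθ).
Differentiating tanφ: φ̇ = rω(d cosθ + r)/(d² + r² + 2dr cosθ).
d² + r² + 2dr cosθ = |CA|² = 0.0291479 m²;  d cosθ + r = -0.025673 m.
|ω_lever| = |0.0912·15.71·-0.025673| / 0.0291479 = 1.2618 rad/s.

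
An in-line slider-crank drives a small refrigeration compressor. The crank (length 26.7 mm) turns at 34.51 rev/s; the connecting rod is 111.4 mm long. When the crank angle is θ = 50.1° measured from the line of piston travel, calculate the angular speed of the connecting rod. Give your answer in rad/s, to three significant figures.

ω = 216.8 rad/s (converted from 34.51 rev/s).
The rod makes angle φ with the slider axis where L sinφ = r sinθ; differentiating, L cosφ·φ̇ = r ω cosθ.
L cosφ = √(L² − r² sin²θ) = 0.1095 m.
|ω_rod| = r ω |cosθ| / √(L² − r² sin²θ) = 0.0267·216.8·0.64145/0.1095 = 33.914 rad/s.

33.9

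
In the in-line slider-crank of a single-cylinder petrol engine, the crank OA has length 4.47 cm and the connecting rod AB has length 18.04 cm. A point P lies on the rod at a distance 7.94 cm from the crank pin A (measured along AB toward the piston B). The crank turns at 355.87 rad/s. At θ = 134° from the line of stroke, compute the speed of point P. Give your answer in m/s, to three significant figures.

12.2

ω = 355.9 rad/s.  Crank-pin speed |V_A| = rω = 15.907 m/s, perpendicular to OA.
Rod angle: sinφ = −(r/L) sinθ ⇒ φ = -10.267°; ω_rod = −rω cosθ/√(L²−r²sin²θ) = +62.251 rad/s.
V_P = V_A + ω_rod × AP, with AP = 0.0794 m along the rod.
Components: V_Px = −rω sinθ − a·ω_rod·sinφ = -10.562 m/s;  V_Py = rω cosθ + a·ω_rod·cosφ = -6.1866 m/s.
|V_P| = √(V_Px² + V_Py²) = 12.24 m/s.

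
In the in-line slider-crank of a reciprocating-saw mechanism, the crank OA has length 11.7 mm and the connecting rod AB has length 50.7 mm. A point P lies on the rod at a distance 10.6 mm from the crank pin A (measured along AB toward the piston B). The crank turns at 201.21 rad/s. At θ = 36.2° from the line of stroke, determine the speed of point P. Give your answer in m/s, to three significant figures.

ω = 201.2 rad/s.  Crank-pin speed |V_A| = rω = 2.3542 m/s, perpendicular to OA.
Rod angle: sinφ = −(r/L) sinθ ⇒ φ = -7.833°; ω_rod = −rω cosθ/√(L²−r²sin²θ) = -37.823 rad/s.
V_P = V_A + ω_rod × AP, with AP = 0.0106 m along the rod.
Components: V_Px = −rω sinθ − a·ω_rod·sinφ = -1.445 m/s;  V_Py = rω cosθ + a·ω_rod·cosφ = +1.5025 m/s.
|V_P| = √(V_Px² + V_Py²) = 2.0846 m/s.

2.08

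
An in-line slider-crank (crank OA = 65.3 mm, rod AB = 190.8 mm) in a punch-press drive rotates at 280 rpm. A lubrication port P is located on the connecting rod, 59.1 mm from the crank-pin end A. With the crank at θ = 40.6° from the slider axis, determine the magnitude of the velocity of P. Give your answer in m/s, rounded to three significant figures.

ω = 29.32 rad/s.  Crank-pin speed |V_A| = rω = 1.9147 m/s, perpendicular to OA.
Rod angle: sinφ = −(r/L) sinθ ⇒ φ = -12.869°; ω_rod = −rω cosθ/√(L²−r²sin²θ) = -7.8157 rad/s.
V_P = V_A + ω_rod × AP, with AP = 0.0591 m along the rod.
Components: V_Px = −rω sinθ − a·ω_rod·sinφ = -1.3489 m/s;  V_Py = rω cosθ + a·ω_rod·cosφ = +1.0035 m/s.
|V_P| = √(V_Px² + V_Py²) = 1.6812 m/s.

1.68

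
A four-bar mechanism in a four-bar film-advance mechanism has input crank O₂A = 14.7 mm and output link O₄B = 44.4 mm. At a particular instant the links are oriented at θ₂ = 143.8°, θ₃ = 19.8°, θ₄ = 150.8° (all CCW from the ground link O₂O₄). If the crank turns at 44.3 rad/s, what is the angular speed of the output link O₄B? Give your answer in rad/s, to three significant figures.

ω₂ = 44.3 rad/s
Differentiating the loop-closure r₂e^{iθ₂}+r₃e^{iθ₃}=r₁+r₄e^{iθ₄} gives r₂ω₂e^{iθ₂}+r₃ω₃e^{iθ₃}=r₄ω₄e^{iθ₄}.
Eliminating the other unknown: ω₄ = r₂ω₂ sin(θ₂−θ₃) / [r₄ sin(θ₄−θ₃)].
Numerator sine = +0.82904; denominator sine = +0.75471.
Result = 0.0147·44.3·(+0.82904) / (0.0444·(+0.75471)) = +16.111 rad/s; magnitude 16.111 rad/s.

16.1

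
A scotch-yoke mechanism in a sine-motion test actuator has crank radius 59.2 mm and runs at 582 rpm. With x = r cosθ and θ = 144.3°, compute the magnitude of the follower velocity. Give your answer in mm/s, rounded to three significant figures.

2110

ω = 60.95 rad/s (from 582 rpm).
x = r cosθ ⇒ ẋ = −rω sinθ.
|v| = rω|sinθ| = 0.0592·60.95·|sin 144.3°| = 2.1054 m/s = 2105.4 mm/s.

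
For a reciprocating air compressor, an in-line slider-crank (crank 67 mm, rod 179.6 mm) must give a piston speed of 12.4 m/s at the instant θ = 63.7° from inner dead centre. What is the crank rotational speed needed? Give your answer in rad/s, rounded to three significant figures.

176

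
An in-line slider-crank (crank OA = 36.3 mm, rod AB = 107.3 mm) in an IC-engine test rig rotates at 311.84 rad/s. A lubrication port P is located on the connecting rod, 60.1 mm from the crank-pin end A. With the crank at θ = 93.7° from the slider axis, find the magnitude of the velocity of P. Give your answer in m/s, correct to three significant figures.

11.2

ω = 311.8 rad/s.  Crank-pin speed |V_A| = rω = 11.32 m/s, perpendicular to OA.
Rod angle: sinφ = −(r/L) sinθ ⇒ φ = -19.731°; ω_rod = −rω cosθ/√(L²−r²sin²θ) = +7.2326 rad/s.
V_P = V_A + ω_rod × AP, with AP = 0.0601 m along the rod.
Components: V_Px = −rω sinθ − a·ω_rod·sinφ = -11.149 m/s;  V_Py = rω cosθ + a·ω_rod·cosφ = -0.32133 m/s.
|V_P| = √(V_Px² + V_Py²) = 11.154 m/s.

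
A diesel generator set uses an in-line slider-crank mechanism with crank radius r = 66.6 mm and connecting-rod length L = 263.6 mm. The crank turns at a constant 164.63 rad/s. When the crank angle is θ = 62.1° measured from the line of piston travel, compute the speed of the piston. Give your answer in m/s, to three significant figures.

ω = 164.6 rad/s
For an in-line slider-crank, x = r cosθ + √(L² − r² sin²θ), so v = −rω sinθ·[1 + r cosθ/√(L² − r² sin²θ)].
With r = 0.0666 m, L = 0.2636 m, θ = 62.1°: √(L² − r² sin²θ) = 0.25694 m.
v = −0.0666·164.6·0.88377·[1 + 0.0666·0.46793/0.25694] = -10.865 m/s.
|v| = 10.865 m/s.

10.9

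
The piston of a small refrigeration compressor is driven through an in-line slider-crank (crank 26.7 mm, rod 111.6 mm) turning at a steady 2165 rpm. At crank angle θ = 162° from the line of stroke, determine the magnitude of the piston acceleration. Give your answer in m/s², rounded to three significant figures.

1040

ω = 2π·2165/60 = 226.7 rad/s
x(θ) = r cosθ + √(L² − r² sin²θ); with ω constant, a = ω²·d²x/dθ².
d²x/dθ² = −r cosθ − r²(cos2θ)/√u − r⁴ sin²2θ/(4u^{3/2}),  u = L² − r² sin²θ = 0.0123865 m².
Substituting r = 0.0267 m, L = 0.1116 m, θ = 162°: d²x/dθ² = +0.020179 m.
a = ω²·d²x/dθ² = (226.7)²·(+0.020179) = +1037.2 m/s²;  |a| = 1037.2 m/s².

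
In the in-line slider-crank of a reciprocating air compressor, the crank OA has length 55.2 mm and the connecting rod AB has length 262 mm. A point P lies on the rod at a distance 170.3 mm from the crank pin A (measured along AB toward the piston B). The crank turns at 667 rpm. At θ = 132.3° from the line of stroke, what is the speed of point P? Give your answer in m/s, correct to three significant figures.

ω = 69.85 rad/s.  Crank-pin speed |V_A| = rω = 3.8556 m/s, perpendicular to OA.
Rod angle: sinφ = −(r/L) sinθ ⇒ φ = -8.965°; ω_rod = −rω cosθ/√(L²−r²sin²θ) = +10.027 rad/s.
V_P = V_A + ω_rod × AP, with AP = 0.1703 m along the rod.
Components: V_Px = −rω sinθ − a·ω_rod·sinφ = -2.5856 m/s;  V_Py = rω cosθ + a·ω_rod·cosφ = -0.90821 m/s.
|V_P| = √(V_Px² + V_Py²) = 2.7405 m/s.

2.74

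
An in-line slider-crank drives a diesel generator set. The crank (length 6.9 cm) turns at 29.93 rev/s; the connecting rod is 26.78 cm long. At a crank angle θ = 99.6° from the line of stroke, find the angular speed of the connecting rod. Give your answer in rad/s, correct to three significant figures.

ω = 188.1 rad/s (converted from 29.93 rev/s).
The rod makes angle φ with the slider axis where L sinφ = r sinθ; differentiating, L cosφ·φ̇ = r ω cosθ.
L cosφ = √(L² − r² sin²θ) = 0.25901 m.
|ω_rod| = r ω |cosθ| / √(L² − r² sin²θ) = 0.069·188.1·0.16677/0.25901 = 8.3546 rad/s.

8.35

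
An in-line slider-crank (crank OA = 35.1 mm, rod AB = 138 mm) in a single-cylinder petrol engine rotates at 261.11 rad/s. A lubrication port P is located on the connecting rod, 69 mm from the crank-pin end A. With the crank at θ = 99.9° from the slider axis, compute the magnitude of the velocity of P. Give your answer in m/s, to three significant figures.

ω = 261.1 rad/s.  Crank-pin speed |V_A| = rω = 9.165 m/s, perpendicular to OA.
Rod angle: sinφ = −(r/L) sinθ ⇒ φ = -14.511°; ω_rod = −rω cosθ/√(L²−r²sin²θ) = +11.795 rad/s.
V_P = V_A + ω_rod × AP, with AP = 0.069 m along the rod.
Components: V_Px = −rω sinθ − a·ω_rod·sinφ = -8.8246 m/s;  V_Py = rω cosθ + a·ω_rod·cosφ = -0.78786 m/s.
|V_P| = √(V_Px² + V_Py²) = 8.8597 m/s.

8.86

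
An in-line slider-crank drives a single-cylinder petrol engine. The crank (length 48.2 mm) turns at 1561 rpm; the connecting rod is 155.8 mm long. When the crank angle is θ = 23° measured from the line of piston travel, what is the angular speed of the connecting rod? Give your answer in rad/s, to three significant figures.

46.9

ω = 163.5 rad/s (converted from 1561 rpm).
The rod makes angle φ with the slider axis where L sinφ = r sinθ; differentiating, L cosφ·φ̇ = r ω cosθ.
L cosφ = √(L² − r² sin²θ) = 0.15466 m.
|ω_rod| = r ω |cosθ| / √(L² − r² sin²θ) = 0.0482·163.5·0.92050/0.15466 = 46.896 rad/s.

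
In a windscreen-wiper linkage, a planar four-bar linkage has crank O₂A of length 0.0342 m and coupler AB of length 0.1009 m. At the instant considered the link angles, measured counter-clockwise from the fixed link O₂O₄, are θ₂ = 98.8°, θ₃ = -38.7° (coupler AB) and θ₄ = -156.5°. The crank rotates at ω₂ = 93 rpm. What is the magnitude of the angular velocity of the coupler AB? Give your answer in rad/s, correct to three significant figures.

ω₂ = 9.739 rad/s (from 93 rpm).
Differentiating the loop-closure r₂e^{iθ₂}+r₃e^{iθ₃}=r₁+r₄e^{iθ₄} gives r₂ω₂e^{iθ₂}+r₃ω₃e^{iθ₃}=r₄ω₄e^{iθ₄}.
Eliminating the other unknown: ω₃ = r₂ω₂ sin(θ₄−θ₂) / [r₃ sin(θ₃−θ₄)].
Numerator sine = +0.96727; denominator sine = +0.88458.
Result = 0.0342·9.739·(+0.96727) / (0.1009·(+0.88458)) = +3.6096 rad/s; magnitude 3.6096 rad/s.

3.61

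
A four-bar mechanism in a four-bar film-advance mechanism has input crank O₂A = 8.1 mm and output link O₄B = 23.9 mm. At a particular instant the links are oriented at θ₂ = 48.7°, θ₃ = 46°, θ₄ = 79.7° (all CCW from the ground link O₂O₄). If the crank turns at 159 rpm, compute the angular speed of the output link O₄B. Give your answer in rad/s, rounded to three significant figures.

ω₂ = 16.65 rad/s (from 159 rpm).
Differentiating the loop-closure r₂e^{iθ₂}+r₃e^{iθ₃}=r₁+r₄e^{iθ₄} gives r₂ω₂e^{iθ₂}+r₃ω₃e^{iθ₃}=r₄ω₄e^{iθ₄}.
Eliminating the other unknown: ω₄ = r₂ω₂ sin(θ₂−θ₃) / [r₄ sin(θ₄−θ₃)].
Numerator sine = +0.04711; denominator sine = +0.55484.
Result = 0.0081·16.65·(+0.04711) / (0.0239·(+0.55484)) = +0.4791 rad/s; magnitude 0.4791 rad/s.

0.479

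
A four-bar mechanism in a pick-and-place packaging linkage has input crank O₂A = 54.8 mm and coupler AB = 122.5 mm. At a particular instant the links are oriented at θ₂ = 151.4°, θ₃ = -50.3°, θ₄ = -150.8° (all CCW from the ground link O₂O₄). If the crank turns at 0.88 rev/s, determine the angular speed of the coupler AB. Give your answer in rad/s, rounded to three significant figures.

2.13

ω₂ = 5.529 rad/s (from 0.88 rev/s).
Differentiating the loop-closure r₂e^{iθ₂}+r₃e^{iθ₃}=r₁+r₄e^{iθ₄} gives r₂ω₂e^{iθ₂}+r₃ω₃e^{iθ₃}=r₄ω₄e^{iθ₄}.
Eliminating the other unknown: ω₃ = r₂ω₂ sin(θ₄−θ₂) / [r₃ sin(θ₃−θ₄)].
Numerator sine = +0.84619; denominator sine = +0.98325.
Result = 0.0548·5.529·(+0.84619) / (0.1225·(+0.98325)) = +2.1287 rad/s; magnitude 2.1287 rad/s.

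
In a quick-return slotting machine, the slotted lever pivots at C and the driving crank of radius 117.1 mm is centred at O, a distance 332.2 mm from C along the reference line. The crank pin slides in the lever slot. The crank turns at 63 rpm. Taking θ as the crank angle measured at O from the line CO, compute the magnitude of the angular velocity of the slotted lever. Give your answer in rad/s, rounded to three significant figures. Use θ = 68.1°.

1.22

ω = 6.597 rad/s (from 63 rpm).
Crank pin A relative to C: A = (d + r cosθ, r sinθ); lever angle φ = atan2(r sinθ, d + r cosθ).
Differentiating tanφ: φ̇ = rω(d cosθ + r)/(d² + r² + 2dr cosθ).
d² + r² + 2dr cosθ = |CA|² = 0.153088 m²;  d cosθ + r = +0.24101 m.
|ω_lever| = |0.1171·6.597·+0.24101| / 0.153088 = 1.2162 rad/s.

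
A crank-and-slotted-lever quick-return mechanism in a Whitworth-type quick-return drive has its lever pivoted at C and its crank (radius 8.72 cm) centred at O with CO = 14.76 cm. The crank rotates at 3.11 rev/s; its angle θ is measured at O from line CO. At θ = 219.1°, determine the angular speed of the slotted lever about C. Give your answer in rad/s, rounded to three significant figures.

4.95

ω = 19.54 rad/s (from 3.11 rev/s).
Crank pin A relative to C: A = (d + r cosθ, r sinθ); lever angle φ = atan2(r sinθ, d + r cosθ).
Differentiating tanφ: φ̇ = rω(d cosθ + r)/(d² + r² + 2dr cosθ).
d² + r² + 2dr cosθ = |CA|² = 0.00941305 m²;  d cosθ + r = -0.027344 m.
|ω_lever| = |0.0872·19.54·-0.027344| / 0.00941305 = 4.9499 rad/s.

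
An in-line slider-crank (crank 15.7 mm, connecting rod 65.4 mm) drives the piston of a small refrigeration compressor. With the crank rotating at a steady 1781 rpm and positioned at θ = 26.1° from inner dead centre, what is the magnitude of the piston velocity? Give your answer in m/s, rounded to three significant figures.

1.57

ω = 2π·1781/60 = 186.5 rad/s
For an in-line slider-crank, x = r cosθ + √(L² − r² sin²θ), so v = −rω sinθ·[1 + r cosθ/√(L² − r² sin²θ)].
With r = 0.0157 m, L = 0.0654 m, θ = 26.1°: √(L² − r² sin²θ) = 0.065034 m.
v = −0.0157·186.5·0.43994·[1 + 0.0157·0.89803/0.065034] = -1.5675 m/s.
|v| = 1.5675 m/s.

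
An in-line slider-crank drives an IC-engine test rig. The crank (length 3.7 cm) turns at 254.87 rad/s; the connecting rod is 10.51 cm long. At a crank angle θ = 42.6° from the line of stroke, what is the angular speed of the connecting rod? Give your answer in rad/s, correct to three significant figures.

68.0

ω = 254.9 rad/s
The rod makes angle φ with the slider axis where L sinφ = r sinθ; differentiating, L cosφ·φ̇ = r ω cosθ.
L cosφ = √(L² − r² sin²θ) = 0.10207 m.
|ω_rod| = r ω |cosθ| / √(L² − r² sin²θ) = 0.037·254.9·0.73610/0.10207 = 68.006 rad/s.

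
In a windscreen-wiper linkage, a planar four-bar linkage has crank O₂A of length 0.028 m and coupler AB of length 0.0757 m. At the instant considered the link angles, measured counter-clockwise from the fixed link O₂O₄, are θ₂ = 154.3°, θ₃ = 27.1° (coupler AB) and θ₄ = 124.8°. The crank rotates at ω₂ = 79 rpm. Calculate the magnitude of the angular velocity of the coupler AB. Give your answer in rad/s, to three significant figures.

1.52

ω₂ = 8.273 rad/s (from 79 rpm).
Differentiating the loop-closure r₂e^{iθ₂}+r₃e^{iθ₃}=r₁+r₄e^{iθ₄} gives r₂ω₂e^{iθ₂}+r₃ω₃e^{iθ₃}=r₄ω₄e^{iθ₄}.
Eliminating the other unknown: ω₃ = r₂ω₂ sin(θ₄−θ₂) / [r₃ sin(θ₃−θ₄)].
Numerator sine = -0.49242; denominator sine = -0.99098.
Result = 0.028·8.273·(-0.49242) / (0.0757·(-0.99098)) = +1.5205 rad/s; magnitude 1.5205 rad/s.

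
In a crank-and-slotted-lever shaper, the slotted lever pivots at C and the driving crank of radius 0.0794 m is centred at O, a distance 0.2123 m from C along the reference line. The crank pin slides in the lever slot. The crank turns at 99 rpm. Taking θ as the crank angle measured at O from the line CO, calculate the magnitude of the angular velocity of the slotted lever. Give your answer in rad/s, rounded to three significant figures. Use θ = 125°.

1.09

ω = 10.37 rad/s (from 99 rpm).
Crank pin A relative to C: A = (d + r cosθ, r sinθ); lever angle φ = atan2(r sinθ, d + r cosθ).
Differentiating tanφ: φ̇ = rω(d cosθ + r)/(d² + r² + 2dr cosθ).
d² + r² + 2dr cosθ = |CA|² = 0.0320385 m²;  d cosθ + r = -0.04237 m.
|ω_lever| = |0.0794·10.37·-0.04237| / 0.0320385 = 1.0886 rad/s.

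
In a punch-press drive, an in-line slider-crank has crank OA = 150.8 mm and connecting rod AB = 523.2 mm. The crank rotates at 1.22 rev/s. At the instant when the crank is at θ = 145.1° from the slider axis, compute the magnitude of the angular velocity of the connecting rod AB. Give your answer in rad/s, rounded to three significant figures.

1.84

ω = 7.665 rad/s (converted from 1.22 rev/s).
The rod makes angle φ with the slider axis where L sinφ = r sinθ; differentiating, L cosφ·φ̇ = r ω cosθ.
L cosφ = √(L² − r² sin²θ) = 0.51604 m.
|ω_rod| = r ω |cosθ| / √(L² − r² sin²θ) = 0.1508·7.665·0.82015/0.51604 = 1.8372 rad/s.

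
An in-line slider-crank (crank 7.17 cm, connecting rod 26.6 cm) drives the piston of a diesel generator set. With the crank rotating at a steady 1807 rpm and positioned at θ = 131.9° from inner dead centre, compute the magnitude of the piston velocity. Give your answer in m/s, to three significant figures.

8.24

ω = 2π·1807/60 = 189.2 rad/s
For an in-line slider-crank, x = r cosθ + √(L² − r² sin²θ), so v = −rω sinθ·[1 + r cosθ/√(L² − r² sin²θ)].
With r = 0.0717 m, L = 0.266 m, θ = 131.9°: √(L² − r² sin²θ) = 0.26059 m.
v = −0.0717·189.2·0.74431·[1 + 0.0717·-0.66783/0.26059] = -8.243 m/s.
|v| = 8.243 m/s.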